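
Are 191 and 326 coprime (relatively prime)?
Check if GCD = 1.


Euclidean algorithm:
326 = 1 * 191 + 135
191 = 1 * 135 + 56
135 = 2 * 56 + 23
56 = 2 * 23 + 10
23 = 2 * 10 + 3
10 = 3 * 3 + 1
3 = 3 * 1 + 0
GCD(191, 326) = 1

Yes, coprime (GCD = 1)


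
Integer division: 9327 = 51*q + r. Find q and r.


9327 = 51 * 182 + 45
Check: 9282 + 45 = 9327

q = 182, r = 45


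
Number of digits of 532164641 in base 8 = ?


532164641 in base 8 = 3756030041
Number of digits = 10

10 digits (base 8)


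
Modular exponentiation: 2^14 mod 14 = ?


2^1 mod 14 = 2
2^2 mod 14 = 4
2^3 mod 14 = 8
2^4 mod 14 = 2
2^5 mod 14 = 4
2^6 mod 14 = 8
2^7 mod 14 = 2
2^8 mod 14 = 4
2^9 mod 14 = 8
2^10 mod 14 = 2
2^11 mod 14 = 4
2^12 mod 14 = 8
2^13 mod 14 = 2
2^14 mod 14 = 4


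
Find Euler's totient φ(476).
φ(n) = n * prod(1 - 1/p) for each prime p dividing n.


476 = 2^2 × 7 × 17
Prime factors: 2, 7, 17
φ(476) = 476 × (1-1/2) × (1-1/7) × (1-1/17)
= 476 × 1/2 × 6/7 × 16/17 = 192

φ(476) = 192


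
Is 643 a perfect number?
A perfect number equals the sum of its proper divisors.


Proper divisors of 643: 1
Sum = 1 = 1

No, 643 is not perfect (1 ≠ 643)


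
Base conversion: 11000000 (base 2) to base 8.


11000000 (base 2) = 192 (decimal)
192 (decimal) = 300 (base 8)


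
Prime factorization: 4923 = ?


4923 / 3 = 1641
1641 / 3 = 547
547 / 547 = 1
4923 = 3^2 × 547


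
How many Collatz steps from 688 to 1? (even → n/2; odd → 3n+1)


688 → 344 → 172 → 86 → 43 → 130 → 65 → 196 → 98 → 49 → 148 → 74 → 37 → 112 → 56 → 28 → 14 → 7 → 22 → 11 → 34 → 17 → 52 → 26 → 13 → 40 → 20 → 10 → 5 → 16 → 8 → 4 → 2 → 1
Total steps = 33

33 steps


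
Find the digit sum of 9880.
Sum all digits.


9 + 8 + 8 + 0 = 25


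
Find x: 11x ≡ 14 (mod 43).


GCD(11, 43) = 1, unique solution
a^(-1) mod 43 = 4
x = 4 * 14 mod 43 = 13

x ≡ 13 (mod 43)


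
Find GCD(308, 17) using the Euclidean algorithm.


308 = 18 * 17 + 2
17 = 8 * 2 + 1
2 = 2 * 1 + 0
GCD = 1


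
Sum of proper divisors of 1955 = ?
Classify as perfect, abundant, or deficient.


Proper divisors: 1, 5, 17, 23, 85, 115, 391
Sum = 1 + 5 + 17 + 23 + 85 + 115 + 391 = 637
637 < 1955 → deficient

s(1955) = 637 (deficient)


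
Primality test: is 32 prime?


32 / 2 = 16 (exact division)
32 is NOT prime.

No, 32 is not prime


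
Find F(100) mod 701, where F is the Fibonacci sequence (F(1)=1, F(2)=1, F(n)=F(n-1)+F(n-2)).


F(k) mod 701 for k=1..100:
1, 1, 2, 3, 5, 8, 13, 21, 34, 55, 89, 144, 233, 377, 610, 286, 195, 481, 676, 456, 431, 186, 617, 102, 18, 120, 138, 258, 396, 654, 349, 302, 651, 252, 202, 454, 656, 409, 364, 72, 436, 508, 243, 50, 293, 343, 636, 278, 213, 491, 3, 494, 497, 290, 86, 376, 462, 137, 599, 35, 634, 669, 602, 570, 471, 340, 110, 450, 560, 309, 168, 477, 645, 421, 365, 85, 450, 535, 284, 118, 402, 520, 221, 40, 261, 301, 562, 162, 23, 185, 208, 393, 601, 293, 193, 486, 679, 464, 442, 205
F(100) mod 701 = 205


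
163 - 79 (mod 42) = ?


163 - 79 = 84
84 mod 42 = 0


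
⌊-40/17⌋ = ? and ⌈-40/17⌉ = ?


-40/17 = -2.3529
floor = -3
ceil = -2

floor = -3, ceil = -2


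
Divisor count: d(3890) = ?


3890 = 2^1 × 5^1 × 389^1
d(3890) = (1+1) × (1+1) × (1+1) = 8

8 divisors


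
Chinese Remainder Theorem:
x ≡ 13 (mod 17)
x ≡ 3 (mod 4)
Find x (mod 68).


M = 17*4 = 68
M1 = M/17 = 4, M2 = M/4 = 17
M1^(-1) mod 17 = 13, M2^(-1) mod 4 = 1
x = 13*4*13 + 3*17*1 = 727
727 mod 68 = 47
Check: 47 mod 17 = 13 ✓, 47 mod 4 = 3 ✓

x ≡ 47 (mod 68)


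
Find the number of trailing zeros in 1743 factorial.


floor(1743/5) = 348
floor(1743/25) = 69
floor(1743/125) = 13
floor(1743/625) = 2
Total = 432

432 trailing zeros


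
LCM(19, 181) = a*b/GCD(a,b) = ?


GCD(19, 181) = 1
LCM = 19*181/1 = 3439/1 = 3439

LCM = 3439


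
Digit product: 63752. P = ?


6 × 3 × 7 × 5 × 2 = 1260


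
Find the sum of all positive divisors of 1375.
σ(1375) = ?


Divisors of 1375: 1, 5, 11, 25, 55, 125, 275, 1375
Sum = 1 + 5 + 11 + 25 + 55 + 125 + 275 + 1375 = 1872

σ(1375) = 1872


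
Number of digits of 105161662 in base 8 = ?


105161662 in base 8 = 621121676
Number of digits = 9

9 digits (base 8)


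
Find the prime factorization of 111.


111 / 3 = 37
37 / 37 = 1
111 = 3 × 37


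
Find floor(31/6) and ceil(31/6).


31/6 = 5.1667
floor = 5
ceil = 6

floor = 5, ceil = 6


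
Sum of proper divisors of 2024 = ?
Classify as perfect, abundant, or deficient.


Proper divisors: 1, 2, 4, 8, 11, 22, 23, 44, 46, 88, 92, 184, 253, 506, 1012
Sum = 1 + 2 + 4 + 8 + 11 + 22 + 23 + 44 + 46 + 88 + 92 + 184 + 253 + 506 + 1012 = 2296
2296 > 2024 → abundant

s(2024) = 2296 (abundant)


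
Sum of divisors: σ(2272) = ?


Divisors of 2272: 1, 2, 4, 8, 16, 32, 71, 142, 284, 568, 1136, 2272
Sum = 1 + 2 + 4 + 8 + 16 + 32 + 71 + 142 + 284 + 568 + 1136 + 2272 = 4536

σ(2272) = 4536


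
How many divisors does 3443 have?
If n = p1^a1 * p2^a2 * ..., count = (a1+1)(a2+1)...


3443 = 11^1 × 313^1
d(3443) = (1+1) × (1+1) = 4

4 divisors


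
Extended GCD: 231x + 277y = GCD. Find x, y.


Tabular extended Euclidean (each row: r = 231*s + 277*t):
r=231, s=1, t=0
r=277, s=0, t=1
q=0: r=231, s=1, t=0   [231*(1) + 277*(0) = 231]
q=1: r=46, s=-1, t=1   [231*(-1) + 277*(1) = 46]
q=5: r=1, s=6, t=-5   [231*(6) + 277*(-5) = 1]
q=46: r=0, s=-277, t=231   [231*(-277) + 277*(231) = 0]
GCD = 1; from the row with r=1: x=6, y=-5
Check: 231*(6) + 277*(-5) = 1386 - 1385 = 1

GCD = 1, x = 6, y = -5


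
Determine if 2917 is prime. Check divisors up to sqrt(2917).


Check divisors up to sqrt(2917) = 54.0093
No divisors found.
2917 is prime.

Yes, 2917 is prime


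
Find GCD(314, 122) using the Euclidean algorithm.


314 = 2 * 122 + 70
122 = 1 * 70 + 52
70 = 1 * 52 + 18
52 = 2 * 18 + 16
18 = 1 * 16 + 2
16 = 8 * 2 + 0
GCD = 2


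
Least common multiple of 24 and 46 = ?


GCD(24, 46) = 2
LCM = 24*46/2 = 1104/2 = 552

LCM = 552


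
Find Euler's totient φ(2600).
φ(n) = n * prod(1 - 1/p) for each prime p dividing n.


2600 = 2^3 × 5^2 × 13
Prime factors: 2, 5, 13
φ(2600) = 2600 × (1-1/2) × (1-1/5) × (1-1/13)
= 2600 × 1/2 × 4/5 × 12/13 = 960

φ(2600) = 960


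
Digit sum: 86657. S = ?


8 + 6 + 6 + 5 + 7 = 32


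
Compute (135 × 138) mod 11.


135 × 138 = 18630
18630 mod 11 = 7


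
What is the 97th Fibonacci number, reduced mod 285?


F(k) mod 285 for k=1..97:
1, 1, 2, 3, 5, 8, 13, 21, 34, 55, 89, 144, 233, 92, 40, 132, 172, 19, 191, 210, 116, 41, 157, 198, 70, 268, 53, 36, 89, 125, 214, 54, 268, 37, 20, 57, 77, 134, 211, 60, 271, 46, 32, 78, 110, 188, 13, 201, 214, 130, 59, 189, 248, 152, 115, 267, 97, 79, 176, 255, 146, 116, 262, 93, 70, 163, 233, 111, 59, 170, 229, 114, 58, 172, 230, 117, 62, 179, 241, 135, 91, 226, 32, 258, 5, 263, 268, 246, 229, 190, 134, 39, 173, 212, 100, 27, 127
F(97) mod 285 = 127


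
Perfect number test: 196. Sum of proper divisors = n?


Proper divisors of 196: 1, 2, 4, 7, 14, 28, 49, 98
Sum = 1 + 2 + 4 + 7 + 14 + 28 + 49 + 98 = 203

No, 196 is not perfect (203 ≠ 196)


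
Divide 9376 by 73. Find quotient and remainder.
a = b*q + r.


9376 = 73 * 128 + 32
Check: 9344 + 32 = 9376

q = 128, r = 32


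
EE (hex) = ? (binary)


EE (base 16) = 238 (decimal)
238 (decimal) = 11101110 (base 2)


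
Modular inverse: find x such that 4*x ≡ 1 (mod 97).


Use the extended Euclidean algorithm on (97, 4); each row r = 97*s + 4*t:
r=97, s=1, t=0
r=4, s=0, t=1
q=24: r=1, s=1, t=-24   [97*(1) + 4*(-24) = 1]
q=4: r=0, s=-4, t=97   [97*(-4) + 4*(97) = 0]
GCD = 1 with t = -24, so 4*(-24) ≡ 1 (mod 97)
Inverse = -24 mod 97 = 73
Check: 4 * 73 = 292 ≡ 1 (mod 97)

4^(-1) ≡ 73 (mod 97)


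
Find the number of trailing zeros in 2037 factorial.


floor(2037/5) = 407
floor(2037/25) = 81
floor(2037/125) = 16
floor(2037/625) = 3
Total = 507

507 trailing zeros


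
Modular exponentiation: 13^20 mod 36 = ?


13^1 mod 36 = 13
13^2 mod 36 = 25
13^3 mod 36 = 1
13^4 mod 36 = 13
13^5 mod 36 = 25
13^6 mod 36 = 1
13^7 mod 36 = 13
13^8 mod 36 = 25
13^9 mod 36 = 1
13^10 mod 36 = 13
13^11 mod 36 = 25
13^12 mod 36 = 1
13^13 mod 36 = 13
13^14 mod 36 = 25
13^15 mod 36 = 1
13^16 mod 36 = 13
13^17 mod 36 = 25
13^18 mod 36 = 1
13^19 mod 36 = 13
13^20 mod 36 = 25


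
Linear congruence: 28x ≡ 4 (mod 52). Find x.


GCD(28, 52) = 4 divides 4
Divide: 7x ≡ 1 (mod 13)
x ≡ 2 (mod 13)


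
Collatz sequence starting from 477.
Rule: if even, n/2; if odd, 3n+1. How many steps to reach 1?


477 → 1432 → 716 → 358 → 179 → 538 → 269 → 808 → 404 → 202 → 101 → 304 → 152 → 76 → 38 → 19 → 58 → 29 → 88 → 44 → 22 → 11 → 34 → 17 → 52 → 26 → 13 → 40 → 20 → 10 → 5 → 16 → 8 → 4 → 2 → 1
Total steps = 35

35 steps


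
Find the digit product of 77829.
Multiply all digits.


7 × 7 × 8 × 2 × 9 = 7056


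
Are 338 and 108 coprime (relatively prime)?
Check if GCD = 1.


Euclidean algorithm:
338 = 3 * 108 + 14
108 = 7 * 14 + 10
14 = 1 * 10 + 4
10 = 2 * 4 + 2
4 = 2 * 2 + 0
GCD(338, 108) = 2

No, not coprime (GCD = 2)


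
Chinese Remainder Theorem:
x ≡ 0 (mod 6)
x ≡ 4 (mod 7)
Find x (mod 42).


M = 6*7 = 42
M1 = M/6 = 7, M2 = M/7 = 6
M1^(-1) mod 6 = 1, M2^(-1) mod 7 = 6
x = 0*7*1 + 4*6*6 = 144
144 mod 42 = 18
Check: 18 mod 6 = 0 ✓, 18 mod 7 = 4 ✓

x ≡ 18 (mod 42)


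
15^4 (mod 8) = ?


15^1 mod 8 = 7
15^2 mod 8 = 1
15^3 mod 8 = 7
15^4 mod 8 = 1


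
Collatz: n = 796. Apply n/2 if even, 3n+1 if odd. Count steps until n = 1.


796 → 398 → 199 → 598 → 299 → 898 → 449 → 1348 → 674 → 337 → 1012 → 506 → 253 → 760 → 380 → 190 → 95 → 286 → 143 → 430 → 215 → 646 → 323 → 970 → 485 → 1456 → 728 → 364 → 182 → 91 → 274 → 137 → 412 → 206 → 103 → 310 → 155 → 466 → 233 → 700 → 350 → 175 → 526 → 263 → 790 → 395 → 1186 → 593 → 1780 → 890 → 445 → 1336 → 668 → 334 → 167 → 502 → 251 → 754 → 377 → 1132 → 566 → 283 → 850 → 425 → 1276 → 638 → 319 → 958 → 479 → 1438 → 719 → 2158 → 1079 → 3238 → 1619 → 4858 → 2429 → 7288 → 3644 → 1822 → 911 → 2734 → 1367 → 4102 → 2051 → 6154 → 3077 → 9232 → 4616 → 2308 → 1154 → 577 → 1732 → 866 → 433 → 1300 → 650 → 325 → 976 → 488 → 244 → 122 → 61 → 184 → 92 → 46 → 23 → 70 → 35 → 106 → 53 → 160 → 80 → 40 → 20 → 10 → 5 → 16 → 8 → 4 → 2 → 1
Total steps = 121

121 steps


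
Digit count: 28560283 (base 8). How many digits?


28560283 in base 8 = 154745633
Number of digits = 9

9 digits (base 8)


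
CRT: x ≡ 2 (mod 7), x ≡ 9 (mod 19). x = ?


M = 7*19 = 133
M1 = M/7 = 19, M2 = M/19 = 7
M1^(-1) mod 7 = 3, M2^(-1) mod 19 = 11
x = 2*19*3 + 9*7*11 = 807
807 mod 133 = 9
Check: 9 mod 7 = 2 ✓, 9 mod 19 = 9 ✓

x ≡ 9 (mod 133)


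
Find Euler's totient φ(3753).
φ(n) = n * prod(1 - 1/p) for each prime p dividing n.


3753 = 3^3 × 139
Prime factors: 3, 139
φ(3753) = 3753 × (1-1/3) × (1-1/139)
= 3753 × 2/3 × 138/139 = 2484

φ(3753) = 2484


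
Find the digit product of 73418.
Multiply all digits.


7 × 3 × 4 × 1 × 8 = 672


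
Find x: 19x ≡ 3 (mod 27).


GCD(19, 27) = 1, unique solution
a^(-1) mod 27 = 10
x = 10 * 3 mod 27 = 3

x ≡ 3 (mod 27)


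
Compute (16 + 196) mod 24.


16 + 196 = 212
212 mod 24 = 20


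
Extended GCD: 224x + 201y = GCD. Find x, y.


Tabular extended Euclidean (each row: r = 224*s + 201*t):
r=224, s=1, t=0
r=201, s=0, t=1
q=1: r=23, s=1, t=-1   [224*(1) + 201*(-1) = 23]
q=8: r=17, s=-8, t=9   [224*(-8) + 201*(9) = 17]
q=1: r=6, s=9, t=-10   [224*(9) + 201*(-10) = 6]
q=2: r=5, s=-26, t=29   [224*(-26) + 201*(29) = 5]
q=1: r=1, s=35, t=-39   [224*(35) + 201*(-39) = 1]
q=5: r=0, s=-201, t=224   [224*(-201) + 201*(224) = 0]
GCD = 1; from the row with r=1: x=35, y=-39
Check: 224*(35) + 201*(-39) = 7840 - 7839 = 1

GCD = 1, x = 35, y = -39


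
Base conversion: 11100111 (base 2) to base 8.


11100111 (base 2) = 231 (decimal)
231 (decimal) = 347 (base 8)


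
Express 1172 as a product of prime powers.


1172 / 2 = 586
586 / 2 = 293
293 / 293 = 1
1172 = 2^2 × 293


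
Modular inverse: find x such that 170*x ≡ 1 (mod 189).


Use the extended Euclidean algorithm on (189, 170); each row r = 189*s + 170*t:
r=189, s=1, t=0
r=170, s=0, t=1
q=1: r=19, s=1, t=-1   [189*(1) + 170*(-1) = 19]
q=8: r=18, s=-8, t=9   [189*(-8) + 170*(9) = 18]
q=1: r=1, s=9, t=-10   [189*(9) + 170*(-10) = 1]
q=18: r=0, s=-170, t=189   [189*(-170) + 170*(189) = 0]
GCD = 1 with t = -10, so 170*(-10) ≡ 1 (mod 189)
Inverse = -10 mod 189 = 179
Check: 170 * 179 = 30430 ≡ 1 (mod 189)

170^(-1) ≡ 179 (mod 189)


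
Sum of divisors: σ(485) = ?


Divisors of 485: 1, 5, 97, 485
Sum = 1 + 5 + 97 + 485 = 588

σ(485) = 588


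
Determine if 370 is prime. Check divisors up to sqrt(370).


370 / 2 = 185 (exact division)
370 is NOT prime.

No, 370 is not prime


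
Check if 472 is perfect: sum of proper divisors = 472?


Proper divisors of 472: 1, 2, 4, 8, 59, 118, 236
Sum = 1 + 2 + 4 + 8 + 59 + 118 + 236 = 428

No, 472 is not perfect (428 ≠ 472)


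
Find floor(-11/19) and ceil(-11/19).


-11/19 = -0.5789
floor = -1
ceil = 0

floor = -1, ceil = 0


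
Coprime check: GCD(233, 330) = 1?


Euclidean algorithm:
330 = 1 * 233 + 97
233 = 2 * 97 + 39
97 = 2 * 39 + 19
39 = 2 * 19 + 1
19 = 19 * 1 + 0
GCD(233, 330) = 1

Yes, coprime (GCD = 1)


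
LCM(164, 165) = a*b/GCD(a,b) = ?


GCD(164, 165) = 1
LCM = 164*165/1 = 27060/1 = 27060

LCM = 27060


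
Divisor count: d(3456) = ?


3456 = 2^7 × 3^3
d(3456) = (7+1) × (3+1) = 32

32 divisors


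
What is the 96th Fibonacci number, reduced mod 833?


F(k) mod 833 for k=1..96:
1, 1, 2, 3, 5, 8, 13, 21, 34, 55, 89, 144, 233, 377, 610, 154, 764, 85, 16, 101, 117, 218, 335, 553, 55, 608, 663, 438, 268, 706, 141, 14, 155, 169, 324, 493, 817, 477, 461, 105, 566, 671, 404, 242, 646, 55, 701, 756, 624, 547, 338, 52, 390, 442, 832, 441, 440, 48, 488, 536, 191, 727, 85, 812, 64, 43, 107, 150, 257, 407, 664, 238, 69, 307, 376, 683, 226, 76, 302, 378, 680, 225, 72, 297, 369, 666, 202, 35, 237, 272, 509, 781, 457, 405, 29, 434
F(96) mod 833 = 434


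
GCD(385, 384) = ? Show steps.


385 = 1 * 384 + 1
384 = 384 * 1 + 0
GCD = 1


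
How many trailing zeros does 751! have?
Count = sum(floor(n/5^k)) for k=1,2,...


floor(751/5) = 150
floor(751/25) = 30
floor(751/125) = 6
floor(751/625) = 1
Total = 187

187 trailing zeros


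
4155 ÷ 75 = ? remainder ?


4155 = 75 * 55 + 30
Check: 4125 + 30 = 4155

q = 55, r = 30


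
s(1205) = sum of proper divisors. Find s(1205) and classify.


Proper divisors: 1, 5, 241
Sum = 1 + 5 + 241 = 247
247 < 1205 → deficient

s(1205) = 247 (deficient)


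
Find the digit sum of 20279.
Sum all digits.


2 + 0 + 2 + 7 + 9 = 20


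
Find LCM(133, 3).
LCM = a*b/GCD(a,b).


GCD(133, 3) = 1
LCM = 133*3/1 = 399/1 = 399

LCM = 399


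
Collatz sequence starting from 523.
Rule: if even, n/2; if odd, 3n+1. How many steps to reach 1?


523 → 1570 → 785 → 2356 → 1178 → 589 → 1768 → 884 → 442 → 221 → 664 → 332 → 166 → 83 → 250 → 125 → 376 → 188 → 94 → 47 → 142 → 71 → 214 → 107 → 322 → 161 → 484 → 242 → 121 → 364 → 182 → 91 → 274 → 137 → 412 → 206 → 103 → 310 → 155 → 466 → 233 → 700 → 350 → 175 → 526 → 263 → 790 → 395 → 1186 → 593 → 1780 → 890 → 445 → 1336 → 668 → 334 → 167 → 502 → 251 → 754 → 377 → 1132 → 566 → 283 → 850 → 425 → 1276 → 638 → 319 → 958 → 479 → 1438 → 719 → 2158 → 1079 → 3238 → 1619 → 4858 → 2429 → 7288 → 3644 → 1822 → 911 → 2734 → 1367 → 4102 → 2051 → 6154 → 3077 → 9232 → 4616 → 2308 → 1154 → 577 → 1732 → 866 → 433 → 1300 → 650 → 325 → 976 → 488 → 244 → 122 → 61 → 184 → 92 → 46 → 23 → 70 → 35 → 106 → 53 → 160 → 80 → 40 → 20 → 10 → 5 → 16 → 8 → 4 → 2 → 1
Total steps = 123

123 steps


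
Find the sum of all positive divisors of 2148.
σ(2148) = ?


Divisors of 2148: 1, 2, 3, 4, 6, 12, 179, 358, 537, 716, 1074, 2148
Sum = 1 + 2 + 3 + 4 + 6 + 12 + 179 + 358 + 537 + 716 + 1074 + 2148 = 5040

σ(2148) = 5040


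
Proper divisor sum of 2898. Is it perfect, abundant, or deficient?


Proper divisors: 1, 2, 3, 6, 7, 9, 14, 18, 21, 23, 42, 46, 63, 69, 126, 138, 161, 207, 322, 414, 483, 966, 1449
Sum = 1 + 2 + 3 + 6 + 7 + 9 + 14 + 18 + 21 + 23 + 42 + 46 + 63 + 69 + 126 + 138 + 161 + 207 + 322 + 414 + 483 + 966 + 1449 = 4590
4590 > 2898 → abundant

s(2898) = 4590 (abundant)


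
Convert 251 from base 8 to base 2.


251 (base 8) = 169 (decimal)
169 (decimal) = 10101001 (base 2)


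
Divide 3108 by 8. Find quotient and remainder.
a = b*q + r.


3108 = 8 * 388 + 4
Check: 3104 + 4 = 3108

q = 388, r = 4


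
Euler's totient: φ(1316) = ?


1316 = 2^2 × 7 × 47
Prime factors: 2, 7, 47
φ(1316) = 1316 × (1-1/2) × (1-1/7) × (1-1/47)
= 1316 × 1/2 × 6/7 × 46/47 = 552

φ(1316) = 552


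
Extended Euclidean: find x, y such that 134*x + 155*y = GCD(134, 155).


Tabular extended Euclidean (each row: r = 134*s + 155*t):
r=134, s=1, t=0
r=155, s=0, t=1
q=0: r=134, s=1, t=0   [134*(1) + 155*(0) = 134]
q=1: r=21, s=-1, t=1   [134*(-1) + 155*(1) = 21]
q=6: r=8, s=7, t=-6   [134*(7) + 155*(-6) = 8]
q=2: r=5, s=-15, t=13   [134*(-15) + 155*(13) = 5]
q=1: r=3, s=22, t=-19   [134*(22) + 155*(-19) = 3]
q=1: r=2, s=-37, t=32   [134*(-37) + 155*(32) = 2]
q=1: r=1, s=59, t=-51   [134*(59) + 155*(-51) = 1]
q=2: r=0, s=-155, t=134   [134*(-155) + 155*(134) = 0]
GCD = 1; from the row with r=1: x=59, y=-51
Check: 134*(59) + 155*(-51) = 7906 - 7905 = 1

GCD = 1, x = 59, y = -51


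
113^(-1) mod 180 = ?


Use the extended Euclidean algorithm on (180, 113); each row r = 180*s + 113*t:
r=180, s=1, t=0
r=113, s=0, t=1
q=1: r=67, s=1, t=-1   [180*(1) + 113*(-1) = 67]
q=1: r=46, s=-1, t=2   [180*(-1) + 113*(2) = 46]
q=1: r=21, s=2, t=-3   [180*(2) + 113*(-3) = 21]
q=2: r=4, s=-5, t=8   [180*(-5) + 113*(8) = 4]
q=5: r=1, s=27, t=-43   [180*(27) + 113*(-43) = 1]
q=4: r=0, s=-113, t=180   [180*(-113) + 113*(180) = 0]
GCD = 1 with t = -43, so 113*(-43) ≡ 1 (mod 180)
Inverse = -43 mod 180 = 137
Check: 113 * 137 = 15481 ≡ 1 (mod 180)

113^(-1) ≡ 137 (mod 180)


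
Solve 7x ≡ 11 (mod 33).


GCD(7, 33) = 1, unique solution
a^(-1) mod 33 = 19
x = 19 * 11 mod 33 = 11

x ≡ 11 (mod 33)


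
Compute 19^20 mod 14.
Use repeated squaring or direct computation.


19^1 mod 14 = 5
19^2 mod 14 = 11
19^3 mod 14 = 13
19^4 mod 14 = 9
19^5 mod 14 = 3
19^6 mod 14 = 1
19^7 mod 14 = 5
19^8 mod 14 = 11
19^9 mod 14 = 13
19^10 mod 14 = 9
19^11 mod 14 = 3
19^12 mod 14 = 1
19^13 mod 14 = 5
19^14 mod 14 = 11
19^15 mod 14 = 13
19^16 mod 14 = 9
19^17 mod 14 = 3
19^18 mod 14 = 1
19^19 mod 14 = 5
19^20 mod 14 = 11


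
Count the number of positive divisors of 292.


292 = 2^2 × 73^1
d(292) = (2+1) × (1+1) = 6

6 divisors


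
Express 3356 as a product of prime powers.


3356 / 2 = 1678
1678 / 2 = 839
839 / 839 = 1
3356 = 2^2 × 839


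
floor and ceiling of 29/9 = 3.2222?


29/9 = 3.2222
floor = 3
ceil = 4

floor = 3, ceil = 4


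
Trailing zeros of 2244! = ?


floor(2244/5) = 448
floor(2244/25) = 89
floor(2244/125) = 17
floor(2244/625) = 3
Total = 557

557 trailing zeros


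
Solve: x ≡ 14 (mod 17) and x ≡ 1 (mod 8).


M = 17*8 = 136
M1 = M/17 = 8, M2 = M/8 = 17
M1^(-1) mod 17 = 15, M2^(-1) mod 8 = 1
x = 14*8*15 + 1*17*1 = 1697
1697 mod 136 = 65
Check: 65 mod 17 = 14 ✓, 65 mod 8 = 1 ✓

x ≡ 65 (mod 136)


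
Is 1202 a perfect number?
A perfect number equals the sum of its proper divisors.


Proper divisors of 1202: 1, 2, 601
Sum = 1 + 2 + 601 = 604

No, 1202 is not perfect (604 ≠ 1202)


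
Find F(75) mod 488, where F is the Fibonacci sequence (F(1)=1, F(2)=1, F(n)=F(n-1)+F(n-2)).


F(k) mod 488 for k=1..75:
1, 1, 2, 3, 5, 8, 13, 21, 34, 55, 89, 144, 233, 377, 122, 11, 133, 144, 277, 421, 210, 143, 353, 8, 361, 369, 242, 123, 365, 0, 365, 365, 242, 119, 361, 480, 353, 345, 210, 67, 277, 344, 133, 477, 122, 111, 233, 344, 89, 433, 34, 467, 13, 480, 5, 485, 2, 487, 1, 0, 1, 1, 2, 3, 5, 8, 13, 21, 34, 55, 89, 144, 233, 377, 122
F(75) mod 488 = 122


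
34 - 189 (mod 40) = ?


34 - 189 = -155
-155 mod 40 = 5


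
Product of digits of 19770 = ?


1 × 9 × 7 × 7 × 0 = 0


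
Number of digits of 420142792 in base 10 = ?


420142792 has 9 digits in base 10
floor(log10(420142792)) + 1 = floor(8.6234) + 1 = 9

9 digits (base 10)


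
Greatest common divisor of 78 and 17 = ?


78 = 4 * 17 + 10
17 = 1 * 10 + 7
10 = 1 * 7 + 3
7 = 2 * 3 + 1
3 = 3 * 1 + 0
GCD = 1


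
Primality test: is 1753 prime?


Check divisors up to sqrt(1753) = 41.8688
No divisors found.
1753 is prime.

Yes, 1753 is prime


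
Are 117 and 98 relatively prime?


Euclidean algorithm:
117 = 1 * 98 + 19
98 = 5 * 19 + 3
19 = 6 * 3 + 1
3 = 3 * 1 + 0
GCD(117, 98) = 1

Yes, coprime (GCD = 1)


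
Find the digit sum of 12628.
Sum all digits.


1 + 2 + 6 + 2 + 8 = 19


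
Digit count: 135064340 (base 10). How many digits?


135064340 has 9 digits in base 10
floor(log10(135064340)) + 1 = floor(8.1305) + 1 = 9

9 digits (base 10)


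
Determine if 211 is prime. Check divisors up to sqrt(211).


Check divisors up to sqrt(211) = 14.5258
No divisors found.
211 is prime.

Yes, 211 is prime


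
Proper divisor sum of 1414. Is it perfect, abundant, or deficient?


Proper divisors: 1, 2, 7, 14, 101, 202, 707
Sum = 1 + 2 + 7 + 14 + 101 + 202 + 707 = 1034
1034 < 1414 → deficient

s(1414) = 1034 (deficient)


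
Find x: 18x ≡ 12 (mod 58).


GCD(18, 58) = 2 divides 12
Divide: 9x ≡ 6 (mod 29)
x ≡ 20 (mod 29)


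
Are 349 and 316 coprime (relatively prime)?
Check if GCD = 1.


Euclidean algorithm:
349 = 1 * 316 + 33
316 = 9 * 33 + 19
33 = 1 * 19 + 14
19 = 1 * 14 + 5
14 = 2 * 5 + 4
5 = 1 * 4 + 1
4 = 4 * 1 + 0
GCD(349, 316) = 1

Yes, coprime (GCD = 1)


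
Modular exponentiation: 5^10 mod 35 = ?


5^1 mod 35 = 5
5^2 mod 35 = 25
5^3 mod 35 = 20
5^4 mod 35 = 30
5^5 mod 35 = 10
5^6 mod 35 = 15
5^7 mod 35 = 5
5^8 mod 35 = 25
5^9 mod 35 = 20
5^10 mod 35 = 30


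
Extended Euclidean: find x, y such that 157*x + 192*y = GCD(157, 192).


Tabular extended Euclidean (each row: r = 157*s + 192*t):
r=157, s=1, t=0
r=192, s=0, t=1
q=0: r=157, s=1, t=0   [157*(1) + 192*(0) = 157]
q=1: r=35, s=-1, t=1   [157*(-1) + 192*(1) = 35]
q=4: r=17, s=5, t=-4   [157*(5) + 192*(-4) = 17]
q=2: r=1, s=-11, t=9   [157*(-11) + 192*(9) = 1]
q=17: r=0, s=192, t=-157   [157*(192) + 192*(-157) = 0]
GCD = 1; from the row with r=1: x=-11, y=9
Check: 157*(-11) + 192*(9) = -1727 + 1728 = 1

GCD = 1, x = -11, y = 9


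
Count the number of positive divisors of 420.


420 = 2^2 × 3^1 × 5^1 × 7^1
d(420) = (2+1) × (1+1) × (1+1) × (1+1) = 24

24 divisors


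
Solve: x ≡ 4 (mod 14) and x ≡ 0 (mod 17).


M = 14*17 = 238
M1 = M/14 = 17, M2 = M/17 = 14
M1^(-1) mod 14 = 5, M2^(-1) mod 17 = 11
x = 4*17*5 + 0*14*11 = 340
340 mod 238 = 102
Check: 102 mod 14 = 4 ✓, 102 mod 17 = 0 ✓

x ≡ 102 (mod 238)


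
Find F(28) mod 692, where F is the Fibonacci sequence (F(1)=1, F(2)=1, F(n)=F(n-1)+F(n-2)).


F(k) mod 692 for k=1..28:
1, 1, 2, 3, 5, 8, 13, 21, 34, 55, 89, 144, 233, 377, 610, 295, 213, 508, 29, 537, 566, 411, 285, 4, 289, 293, 582, 183
F(28) mod 692 = 183


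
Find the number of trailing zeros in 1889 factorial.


floor(1889/5) = 377
floor(1889/25) = 75
floor(1889/125) = 15
floor(1889/625) = 3
Total = 470

470 trailing zeros


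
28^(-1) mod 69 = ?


Use the extended Euclidean algorithm on (69, 28); each row r = 69*s + 28*t:
r=69, s=1, t=0
r=28, s=0, t=1
q=2: r=13, s=1, t=-2   [69*(1) + 28*(-2) = 13]
q=2: r=2, s=-2, t=5   [69*(-2) + 28*(5) = 2]
q=6: r=1, s=13, t=-32   [69*(13) + 28*(-32) = 1]
q=2: r=0, s=-28, t=69   [69*(-28) + 28*(69) = 0]
GCD = 1 with t = -32, so 28*(-32) ≡ 1 (mod 69)
Inverse = -32 mod 69 = 37
Check: 28 * 37 = 1036 ≡ 1 (mod 69)

28^(-1) ≡ 37 (mod 69)


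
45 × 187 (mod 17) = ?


45 × 187 = 8415
8415 mod 17 = 0


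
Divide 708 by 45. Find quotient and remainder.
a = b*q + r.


708 = 45 * 15 + 33
Check: 675 + 33 = 708

q = 15, r = 33


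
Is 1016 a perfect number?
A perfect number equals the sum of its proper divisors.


Proper divisors of 1016: 1, 2, 4, 8, 127, 254, 508
Sum = 1 + 2 + 4 + 8 + 127 + 254 + 508 = 904

No, 1016 is not perfect (904 ≠ 1016)


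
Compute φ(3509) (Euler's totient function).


3509 = 11^2 × 29
Prime factors: 11, 29
φ(3509) = 3509 × (1-1/11) × (1-1/29)
= 3509 × 10/11 × 28/29 = 3080

φ(3509) = 3080


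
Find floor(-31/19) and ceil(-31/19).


-31/19 = -1.6316
floor = -2
ceil = -1

floor = -2, ceil = -1


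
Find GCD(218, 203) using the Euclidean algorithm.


218 = 1 * 203 + 15
203 = 13 * 15 + 8
15 = 1 * 8 + 7
8 = 1 * 7 + 1
7 = 7 * 1 + 0
GCD = 1


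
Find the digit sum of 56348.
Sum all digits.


5 + 6 + 3 + 4 + 8 = 26


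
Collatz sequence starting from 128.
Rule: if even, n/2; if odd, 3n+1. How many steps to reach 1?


128 → 64 → 32 → 16 → 8 → 4 → 2 → 1
Total steps = 7

7 steps


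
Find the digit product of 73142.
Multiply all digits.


7 × 3 × 1 × 4 × 2 = 168


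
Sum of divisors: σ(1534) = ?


Divisors of 1534: 1, 2, 13, 26, 59, 118, 767, 1534
Sum = 1 + 2 + 13 + 26 + 59 + 118 + 767 + 1534 = 2520

σ(1534) = 2520


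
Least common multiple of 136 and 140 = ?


GCD(136, 140) = 4
LCM = 136*140/4 = 19040/4 = 4760

LCM = 4760


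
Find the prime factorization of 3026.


3026 / 2 = 1513
1513 / 17 = 89
89 / 89 = 1
3026 = 2 × 17 × 89


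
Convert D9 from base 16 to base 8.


D9 (base 16) = 217 (decimal)
217 (decimal) = 331 (base 8)


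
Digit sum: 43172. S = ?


4 + 3 + 1 + 7 + 2 = 17


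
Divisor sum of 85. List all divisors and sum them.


Divisors of 85: 1, 5, 17, 85
Sum = 1 + 5 + 17 + 85 = 108

σ(85) = 108


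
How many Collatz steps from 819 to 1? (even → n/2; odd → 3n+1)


819 → 2458 → 1229 → 3688 → 1844 → 922 → 461 → 1384 → 692 → 346 → 173 → 520 → 260 → 130 → 65 → 196 → 98 → 49 → 148 → 74 → 37 → 112 → 56 → 28 → 14 → 7 → 22 → 11 → 34 → 17 → 52 → 26 → 13 → 40 → 20 → 10 → 5 → 16 → 8 → 4 → 2 → 1
Total steps = 41

41 steps


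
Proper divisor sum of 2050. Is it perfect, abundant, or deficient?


Proper divisors: 1, 2, 5, 10, 25, 41, 50, 82, 205, 410, 1025
Sum = 1 + 2 + 5 + 10 + 25 + 41 + 50 + 82 + 205 + 410 + 1025 = 1856
1856 < 2050 → deficient

s(2050) = 1856 (deficient)


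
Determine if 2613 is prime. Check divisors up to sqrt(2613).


2613 / 3 = 871 (exact division)
2613 is NOT prime.

No, 2613 is not prime


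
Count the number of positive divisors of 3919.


3919 = 3919^1
d(3919) = (1+1) = 2

2 divisors


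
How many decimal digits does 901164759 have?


901164759 has 9 digits in base 10
floor(log10(901164759)) + 1 = floor(8.9548) + 1 = 9

9 digits (base 10)


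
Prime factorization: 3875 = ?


3875 / 5 = 775
775 / 5 = 155
155 / 5 = 31
31 / 31 = 1
3875 = 5^3 × 31


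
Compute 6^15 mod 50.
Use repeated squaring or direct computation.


6^1 mod 50 = 6
6^2 mod 50 = 36
6^3 mod 50 = 16
6^4 mod 50 = 46
6^5 mod 50 = 26
6^6 mod 50 = 6
6^7 mod 50 = 36
6^8 mod 50 = 16
6^9 mod 50 = 46
6^10 mod 50 = 26
6^11 mod 50 = 6
6^12 mod 50 = 36
6^13 mod 50 = 16
6^14 mod 50 = 46
6^15 mod 50 = 26


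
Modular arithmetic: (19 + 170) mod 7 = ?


19 + 170 = 189
189 mod 7 = 0


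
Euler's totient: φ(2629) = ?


2629 = 11 × 239
Prime factors: 11, 239
φ(2629) = 2629 × (1-1/11) × (1-1/239)
= 2629 × 10/11 × 238/239 = 2380

φ(2629) = 2380


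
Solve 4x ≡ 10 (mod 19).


GCD(4, 19) = 1, unique solution
a^(-1) mod 19 = 5
x = 5 * 10 mod 19 = 12

x ≡ 12 (mod 19)


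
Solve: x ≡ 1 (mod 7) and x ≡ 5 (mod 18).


M = 7*18 = 126
M1 = M/7 = 18, M2 = M/18 = 7
M1^(-1) mod 7 = 2, M2^(-1) mod 18 = 13
x = 1*18*2 + 5*7*13 = 491
491 mod 126 = 113
Check: 113 mod 7 = 1 ✓, 113 mod 18 = 5 ✓

x ≡ 113 (mod 126)


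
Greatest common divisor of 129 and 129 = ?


129 = 1 * 129 + 0
GCD = 129


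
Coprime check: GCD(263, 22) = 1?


Euclidean algorithm:
263 = 11 * 22 + 21
22 = 1 * 21 + 1
21 = 21 * 1 + 0
GCD(263, 22) = 1

Yes, coprime (GCD = 1)


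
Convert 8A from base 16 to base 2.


8A (base 16) = 138 (decimal)
138 (decimal) = 10001010 (base 2)


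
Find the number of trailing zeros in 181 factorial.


floor(181/5) = 36
floor(181/25) = 7
floor(181/125) = 1
Total = 44

44 trailing zeros


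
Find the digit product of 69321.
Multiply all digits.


6 × 9 × 3 × 2 × 1 = 324


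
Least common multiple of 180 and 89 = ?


GCD(180, 89) = 1
LCM = 180*89/1 = 16020/1 = 16020

LCM = 16020


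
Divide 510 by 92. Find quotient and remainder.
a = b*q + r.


510 = 92 * 5 + 50
Check: 460 + 50 = 510

q = 5, r = 50


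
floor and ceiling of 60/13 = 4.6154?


60/13 = 4.6154
floor = 4
ceil = 5

floor = 4, ceil = 5


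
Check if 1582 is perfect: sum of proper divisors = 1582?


Proper divisors of 1582: 1, 2, 7, 14, 113, 226, 791
Sum = 1 + 2 + 7 + 14 + 113 + 226 + 791 = 1154

No, 1582 is not perfect (1154 ≠ 1582)


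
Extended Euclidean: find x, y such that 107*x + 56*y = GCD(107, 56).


Tabular extended Euclidean (each row: r = 107*s + 56*t):
r=107, s=1, t=0
r=56, s=0, t=1
q=1: r=51, s=1, t=-1   [107*(1) + 56*(-1) = 51]
q=1: r=5, s=-1, t=2   [107*(-1) + 56*(2) = 5]
q=10: r=1, s=11, t=-21   [107*(11) + 56*(-21) = 1]
q=5: r=0, s=-56, t=107   [107*(-56) + 56*(107) = 0]
GCD = 1; from the row with r=1: x=11, y=-21
Check: 107*(11) + 56*(-21) = 1177 - 1176 = 1

GCD = 1, x = 11, y = -21


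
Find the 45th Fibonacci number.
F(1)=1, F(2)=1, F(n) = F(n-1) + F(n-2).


Sequence: 1, 1, 2, 3, 5, 8, 13, 21, 34, 55, 89, 144, 233, 377, 610, 987, 1597, 2584, 4181, 6765, 10946, 17711, 28657, 46368, 75025, 121393, 196418, 317811, 514229, 832040, 1346269, 2178309, 3524578, 5702887, 9227465, 14930352, 24157817, 39088169, 63245986, 102334155, 165580141, 267914296, 433494437, 701408733, 1134903170
F(45) = 1134903170


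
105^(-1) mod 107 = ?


Use the extended Euclidean algorithm on (107, 105); each row r = 107*s + 105*t:
r=107, s=1, t=0
r=105, s=0, t=1
q=1: r=2, s=1, t=-1   [107*(1) + 105*(-1) = 2]
q=52: r=1, s=-52, t=53   [107*(-52) + 105*(53) = 1]
q=2: r=0, s=105, t=-107   [107*(105) + 105*(-107) = 0]
GCD = 1 with t = 53, so 105*(53) ≡ 1 (mod 107)
Inverse = 53 mod 107 = 53
Check: 105 * 53 = 5565 ≡ 1 (mod 107)

105^(-1) ≡ 53 (mod 107)


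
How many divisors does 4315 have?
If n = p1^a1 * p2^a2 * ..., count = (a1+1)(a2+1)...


4315 = 5^1 × 863^1
d(4315) = (1+1) × (1+1) = 4

4 divisors


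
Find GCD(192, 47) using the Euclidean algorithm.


192 = 4 * 47 + 4
47 = 11 * 4 + 3
4 = 1 * 3 + 1
3 = 3 * 1 + 0
GCD = 1


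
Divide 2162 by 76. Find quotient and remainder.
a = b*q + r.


2162 = 76 * 28 + 34
Check: 2128 + 34 = 2162

q = 28, r = 34


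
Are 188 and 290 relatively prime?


Euclidean algorithm:
290 = 1 * 188 + 102
188 = 1 * 102 + 86
102 = 1 * 86 + 16
86 = 5 * 16 + 6
16 = 2 * 6 + 4
6 = 1 * 4 + 2
4 = 2 * 2 + 0
GCD(188, 290) = 2

No, not coprime (GCD = 2)


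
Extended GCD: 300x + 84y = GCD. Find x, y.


Tabular extended Euclidean (each row: r = 300*s + 84*t):
r=300, s=1, t=0
r=84, s=0, t=1
q=3: r=48, s=1, t=-3   [300*(1) + 84*(-3) = 48]
q=1: r=36, s=-1, t=4   [300*(-1) + 84*(4) = 36]
q=1: r=12, s=2, t=-7   [300*(2) + 84*(-7) = 12]
q=3: r=0, s=-7, t=25   [300*(-7) + 84*(25) = 0]
GCD = 12; from the row with r=12: x=2, y=-7
Check: 300*(2) + 84*(-7) = 600 - 588 = 12

GCD = 12, x = 2, y = -7


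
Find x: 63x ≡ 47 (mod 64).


GCD(63, 64) = 1, unique solution
a^(-1) mod 64 = 63
x = 63 * 47 mod 64 = 17

x ≡ 17 (mod 64)


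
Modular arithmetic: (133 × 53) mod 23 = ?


133 × 53 = 7049
7049 mod 23 = 11


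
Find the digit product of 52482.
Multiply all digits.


5 × 2 × 4 × 8 × 2 = 640


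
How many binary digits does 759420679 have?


759420679 in base 2 = 101101010000111101011100000111
Number of digits = 30

30 digits (base 2)


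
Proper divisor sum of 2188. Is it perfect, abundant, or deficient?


Proper divisors: 1, 2, 4, 547, 1094
Sum = 1 + 2 + 4 + 547 + 1094 = 1648
1648 < 2188 → deficient

s(2188) = 1648 (deficient)


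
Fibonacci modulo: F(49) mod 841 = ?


F(k) mod 841 for k=1..49:
1, 1, 2, 3, 5, 8, 13, 21, 34, 55, 89, 144, 233, 377, 610, 146, 756, 61, 817, 37, 13, 50, 63, 113, 176, 289, 465, 754, 378, 291, 669, 119, 788, 66, 13, 79, 92, 171, 263, 434, 697, 290, 146, 436, 582, 177, 759, 95, 13
F(49) mod 841 = 13


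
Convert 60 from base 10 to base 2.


60 (base 10) = 60 (decimal)
60 (decimal) = 111100 (base 2)


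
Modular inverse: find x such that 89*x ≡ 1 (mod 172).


Use the extended Euclidean algorithm on (172, 89); each row r = 172*s + 89*t:
r=172, s=1, t=0
r=89, s=0, t=1
q=1: r=83, s=1, t=-1   [172*(1) + 89*(-1) = 83]
q=1: r=6, s=-1, t=2   [172*(-1) + 89*(2) = 6]
q=13: r=5, s=14, t=-27   [172*(14) + 89*(-27) = 5]
q=1: r=1, s=-15, t=29   [172*(-15) + 89*(29) = 1]
q=5: r=0, s=89, t=-172   [172*(89) + 89*(-172) = 0]
GCD = 1 with t = 29, so 89*(29) ≡ 1 (mod 172)
Inverse = 29 mod 172 = 29
Check: 89 * 29 = 2581 ≡ 1 (mod 172)

89^(-1) ≡ 29 (mod 172)


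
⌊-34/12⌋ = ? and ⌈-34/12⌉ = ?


-34/12 = -2.8333
floor = -3
ceil = -2

floor = -3, ceil = -2


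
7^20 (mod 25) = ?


7^1 mod 25 = 7
7^2 mod 25 = 24
7^3 mod 25 = 18
7^4 mod 25 = 1
7^5 mod 25 = 7
7^6 mod 25 = 24
7^7 mod 25 = 18
7^8 mod 25 = 1
7^9 mod 25 = 7
7^10 mod 25 = 24
7^11 mod 25 = 18
7^12 mod 25 = 1
7^13 mod 25 = 7
7^14 mod 25 = 24
7^15 mod 25 = 18
7^16 mod 25 = 1
7^17 mod 25 = 7
7^18 mod 25 = 24
7^19 mod 25 = 18
7^20 mod 25 = 1


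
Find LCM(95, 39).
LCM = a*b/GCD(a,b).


GCD(95, 39) = 1
LCM = 95*39/1 = 3705/1 = 3705

LCM = 3705


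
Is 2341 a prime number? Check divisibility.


Check divisors up to sqrt(2341) = 48.3839
No divisors found.
2341 is prime.

Yes, 2341 is prime


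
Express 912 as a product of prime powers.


912 / 2 = 456
456 / 2 = 228
228 / 2 = 114
114 / 2 = 57
57 / 3 = 19
19 / 19 = 1
912 = 2^4 × 3 × 19


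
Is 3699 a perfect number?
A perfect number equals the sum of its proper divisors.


Proper divisors of 3699: 1, 3, 9, 27, 137, 411, 1233
Sum = 1 + 3 + 9 + 27 + 137 + 411 + 1233 = 1821

No, 3699 is not perfect (1821 ≠ 3699)


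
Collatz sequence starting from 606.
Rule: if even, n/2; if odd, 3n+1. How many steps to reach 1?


606 → 303 → 910 → 455 → 1366 → 683 → 2050 → 1025 → 3076 → 1538 → 769 → 2308 → 1154 → 577 → 1732 → 866 → 433 → 1300 → 650 → 325 → 976 → 488 → 244 → 122 → 61 → 184 → 92 → 46 → 23 → 70 → 35 → 106 → 53 → 160 → 80 → 40 → 20 → 10 → 5 → 16 → 8 → 4 → 2 → 1
Total steps = 43

43 steps


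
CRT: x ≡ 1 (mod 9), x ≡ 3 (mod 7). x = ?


M = 9*7 = 63
M1 = M/9 = 7, M2 = M/7 = 9
M1^(-1) mod 9 = 4, M2^(-1) mod 7 = 4
x = 1*7*4 + 3*9*4 = 136
136 mod 63 = 10
Check: 10 mod 9 = 1 ✓, 10 mod 7 = 3 ✓

x ≡ 10 (mod 63)


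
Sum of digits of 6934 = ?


6 + 9 + 3 + 4 = 22


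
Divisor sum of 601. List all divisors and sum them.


Divisors of 601: 1, 601
Sum = 1 + 601 = 602

σ(601) = 602


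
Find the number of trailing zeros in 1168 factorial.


floor(1168/5) = 233
floor(1168/25) = 46
floor(1168/125) = 9
floor(1168/625) = 1
Total = 289

289 trailing zeros


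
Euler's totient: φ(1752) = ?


1752 = 2^3 × 3 × 73
Prime factors: 2, 3, 73
φ(1752) = 1752 × (1-1/2) × (1-1/3) × (1-1/73)
= 1752 × 1/2 × 2/3 × 72/73 = 576

φ(1752) = 576


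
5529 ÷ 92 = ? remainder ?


5529 = 92 * 60 + 9
Check: 5520 + 9 = 5529

q = 60, r = 9


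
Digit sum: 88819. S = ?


8 + 8 + 8 + 1 + 9 = 34


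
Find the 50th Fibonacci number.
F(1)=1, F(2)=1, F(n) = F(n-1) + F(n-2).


Sequence: 1, 1, 2, 3, 5, 8, 13, 21, 34, 55, 89, 144, 233, 377, 610, 987, 1597, 2584, 4181, 6765, 10946, 17711, 28657, 46368, 75025, 121393, 196418, 317811, 514229, 832040, 1346269, 2178309, 3524578, 5702887, 9227465, 14930352, 24157817, 39088169, 63245986, 102334155, 165580141, 267914296, 433494437, 701408733, 1134903170, 1836311903, 2971215073, 4807526976, 7778742049, 12586269025
F(50) = 12586269025


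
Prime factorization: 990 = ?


990 / 2 = 495
495 / 3 = 165
165 / 3 = 55
55 / 5 = 11
11 / 11 = 1
990 = 2 × 3^2 × 5 × 11


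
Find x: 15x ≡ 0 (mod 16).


GCD(15, 16) = 1, unique solution
a^(-1) mod 16 = 15
x = 15 * 0 mod 16 = 0

x ≡ 0 (mod 16)


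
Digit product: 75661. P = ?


7 × 5 × 6 × 6 × 1 = 1260


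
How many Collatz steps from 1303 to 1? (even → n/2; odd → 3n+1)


1303 → 3910 → 1955 → 5866 → 2933 → 8800 → 4400 → 2200 → 1100 → 550 → 275 → 826 → 413 → 1240 → 620 → 310 → 155 → 466 → 233 → 700 → 350 → 175 → 526 → 263 → 790 → 395 → 1186 → 593 → 1780 → 890 → 445 → 1336 → 668 → 334 → 167 → 502 → 251 → 754 → 377 → 1132 → 566 → 283 → 850 → 425 → 1276 → 638 → 319 → 958 → 479 → 1438 → 719 → 2158 → 1079 → 3238 → 1619 → 4858 → 2429 → 7288 → 3644 → 1822 → 911 → 2734 → 1367 → 4102 → 2051 → 6154 → 3077 → 9232 → 4616 → 2308 → 1154 → 577 → 1732 → 866 → 433 → 1300 → 650 → 325 → 976 → 488 → 244 → 122 → 61 → 184 → 92 → 46 → 23 → 70 → 35 → 106 → 53 → 160 → 80 → 40 → 20 → 10 → 5 → 16 → 8 → 4 → 2 → 1
Total steps = 101

101 steps


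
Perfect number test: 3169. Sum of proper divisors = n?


Proper divisors of 3169: 1
Sum = 1 = 1

No, 3169 is not perfect (1 ≠ 3169)


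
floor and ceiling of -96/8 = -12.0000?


-96/8 = -12.0000
floor = -12
ceil = -12

floor = -12, ceil = -12


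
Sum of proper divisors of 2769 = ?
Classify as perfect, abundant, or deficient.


Proper divisors: 1, 3, 13, 39, 71, 213, 923
Sum = 1 + 3 + 13 + 39 + 71 + 213 + 923 = 1263
1263 < 2769 → deficient

s(2769) = 1263 (deficient)


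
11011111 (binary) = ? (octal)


11011111 (base 2) = 223 (decimal)
223 (decimal) = 337 (base 8)


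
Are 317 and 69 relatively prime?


Euclidean algorithm:
317 = 4 * 69 + 41
69 = 1 * 41 + 28
41 = 1 * 28 + 13
28 = 2 * 13 + 2
13 = 6 * 2 + 1
2 = 2 * 1 + 0
GCD(317, 69) = 1

Yes, coprime (GCD = 1)


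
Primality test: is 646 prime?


646 / 2 = 323 (exact division)
646 is NOT prime.

No, 646 is not prime


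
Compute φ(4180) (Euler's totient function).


4180 = 2^2 × 5 × 11 × 19
Prime factors: 2, 5, 11, 19
φ(4180) = 4180 × (1-1/2) × (1-1/5) × (1-1/11) × (1-1/19)
= 4180 × 1/2 × 4/5 × 10/11 × 18/19 = 1440

φ(4180) = 1440


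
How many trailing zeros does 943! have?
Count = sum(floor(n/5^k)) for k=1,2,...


floor(943/5) = 188
floor(943/25) = 37
floor(943/125) = 7
floor(943/625) = 1
Total = 233

233 trailing zeros


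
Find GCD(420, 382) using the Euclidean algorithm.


420 = 1 * 382 + 38
382 = 10 * 38 + 2
38 = 19 * 2 + 0
GCD = 2
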